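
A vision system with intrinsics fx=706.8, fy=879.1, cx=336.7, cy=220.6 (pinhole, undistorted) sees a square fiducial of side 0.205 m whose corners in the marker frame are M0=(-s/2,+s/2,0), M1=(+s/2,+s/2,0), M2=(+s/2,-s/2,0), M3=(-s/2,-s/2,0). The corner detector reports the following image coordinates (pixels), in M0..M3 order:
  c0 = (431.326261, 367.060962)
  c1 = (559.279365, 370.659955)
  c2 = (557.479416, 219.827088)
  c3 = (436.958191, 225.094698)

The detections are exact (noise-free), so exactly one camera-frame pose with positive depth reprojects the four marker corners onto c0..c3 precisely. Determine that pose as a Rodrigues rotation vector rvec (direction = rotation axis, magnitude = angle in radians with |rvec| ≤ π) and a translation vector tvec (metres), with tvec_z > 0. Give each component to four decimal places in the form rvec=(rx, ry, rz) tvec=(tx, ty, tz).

Intrinsics K: fx=706.8, fy=879.1, cx=336.7, cy=220.6
Marker side s = 0.205 m; corners in marker frame (Z=0):
  M0 = (-0.1025, +0.1025, 0)
  M1 = (+0.1025, +0.1025, 0)
  M2 = (+0.1025, -0.1025, 0)
  M3 = (-0.1025, -0.1025, 0)
Detected image corners:
  c0 = (431.326261, 367.060962) px
  c1 = (559.279365, 370.659955) px
  c2 = (557.479416, 219.827088) px
  c3 = (436.958191, 225.094698) px
Planar DLT: solve 8×8 A·h = b for H (H[2,2]=1):
  H  [+458.03268 -156.98390 +494.39807]
  H  [-92.57502 +625.85544 +293.44959]
  H  [-0.29713 -0.29639 +1.00000]
B = K⁻¹H; ‖b₁‖=0.844195, ‖b₂‖=0.844195; λ = 2/(‖b₁‖+‖b₂‖) = 1.184561, sign → tz>0 ⇒ λ=+1.184561
r₁ = λ·B[:,0] = (+0.93531,-0.03642,-0.35196); r₂ = λ·B[:,1] = (-0.09585,+0.93142,-0.35109)
r₃ = r₁×r₂ = (+0.34061,+0.36211,+0.86767); SVD([r₁ r₂ r₃]) → R = UVᵀ:
  R  [+0.93531 -0.09585 +0.34061]
  R  [-0.03642 +0.93142 +0.36211]
  R  [-0.35196 -0.35109 +0.86767]
t = (+0.26429, +0.09816, +1.18456) m
tr R = 2.734403; θ = arccos((tr R − 1)/2) = 0.521242 rad = 29.865°
axis k = ((R−Rᵀ)₃₂, (R−Rᵀ)₁₃, (R−Rᵀ)₂₁) / (2 sinθ) = (-0.716125, +0.695417, +0.059671)
rvec = θ·k = (-0.373274, +0.362481, +0.031103)

rvec=(-0.3733, 0.3625, 0.0311) tvec=(0.2643, 0.0982, 1.1846)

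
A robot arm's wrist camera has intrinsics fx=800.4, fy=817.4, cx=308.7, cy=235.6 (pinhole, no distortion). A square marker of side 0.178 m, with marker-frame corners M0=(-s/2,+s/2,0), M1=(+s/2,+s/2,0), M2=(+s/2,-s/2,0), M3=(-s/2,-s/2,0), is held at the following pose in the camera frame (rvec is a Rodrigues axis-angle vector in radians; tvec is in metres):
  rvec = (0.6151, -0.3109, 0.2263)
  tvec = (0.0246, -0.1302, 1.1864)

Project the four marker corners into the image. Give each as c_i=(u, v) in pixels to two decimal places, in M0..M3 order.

c0=(252.33, 188.16) c1=(359.80, 203.79) c2=(400.23, 102.48) c3=(285.92, 79.82)

Intrinsics K: fx=800.4, fy=817.4, cx=308.7, cy=235.6
Marker side s = 0.178 m; corners in marker frame (Z=0):
  M0 = (-0.0890, +0.0890, 0)
  M1 = (+0.0890, +0.0890, 0)
  M2 = (+0.0890, -0.0890, 0)
  M3 = (-0.0890, -0.0890, 0)
rvec = (0.6151, -0.3109, 0.2263), |rvec| = θ = 0.72541 rad = 41.563°
Rodrigues: sinθ=0.66344, 1−cosθ=0.25177; R = I + sinθ·[k]× + (1−cosθ)·[k]×²:
    [+0.92925 -0.29847 -0.21774]
    [+0.11547 +0.79447 -0.59622]
    [+0.35094 +0.52889 +0.77273]
t = (0.0246, -0.1302, 1.1864) m
M0: Pc = R·M0+t = (-0.08467, -0.06977, +1.20224); u = 800.4·(-0.08467)/1.20224 + 308.7 = 252.3324, v = 817.4·(-0.06977)/1.20224 + 235.6 = 188.1644
M1: Pc = R·M1+t = (+0.08074, -0.04921, +1.26471); u = 800.4·(+0.08074)/1.26471 + 308.7 = 359.7982, v = 817.4·(-0.04921)/1.26471 + 235.6 = 203.7917
M2: Pc = R·M2+t = (+0.13387, -0.19063, +1.17056); u = 800.4·(+0.13387)/1.17056 + 308.7 = 400.2346, v = 817.4·(-0.19063)/1.17056 + 235.6 = 102.4827
M3: Pc = R·M3+t = (-0.03154, -0.21119, +1.10809); u = 800.4·(-0.03154)/1.10809 + 308.7 = 285.9181, v = 817.4·(-0.21119)/1.10809 + 235.6 = 79.8166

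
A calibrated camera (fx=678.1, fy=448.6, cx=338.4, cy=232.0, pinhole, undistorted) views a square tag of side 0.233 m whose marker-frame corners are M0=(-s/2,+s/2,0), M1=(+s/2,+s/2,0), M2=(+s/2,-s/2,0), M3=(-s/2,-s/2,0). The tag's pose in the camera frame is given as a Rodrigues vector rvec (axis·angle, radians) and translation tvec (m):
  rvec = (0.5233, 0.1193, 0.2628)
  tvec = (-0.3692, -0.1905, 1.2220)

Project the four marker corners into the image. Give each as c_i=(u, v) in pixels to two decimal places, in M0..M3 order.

c0=(71.54, 188.15) c1=(188.15, 210.54) c2=(202.42, 133.07) c3=(73.87, 109.12)

Intrinsics K: fx=678.1, fy=448.6, cx=338.4, cy=232.0
Marker side s = 0.233 m; corners in marker frame (Z=0):
  M0 = (-0.1165, +0.1165, 0)
  M1 = (+0.1165, +0.1165, 0)
  M2 = (+0.1165, -0.1165, 0)
  M3 = (-0.1165, -0.1165, 0)
rvec = (0.5233, 0.1193, 0.2628), |rvec| = θ = 0.59761 rad = 34.241°
Rodrigues: sinθ=0.56267, 1−cosθ=0.17332; R = I + sinθ·[k]× + (1−cosθ)·[k]×²:
    [+0.95958 -0.21714 +0.17906]
    [+0.27773 +0.83359 -0.47749]
    [-0.04559 +0.50792 +0.86020]
t = (-0.3692, -0.1905, 1.2220) m
M0: Pc = R·M0+t = (-0.50629, -0.12574, +1.28648); u = 678.1·(-0.50629)/1.28648 + 338.4 = 71.5381, v = 448.6·(-0.12574)/1.28648 + 232.0 = 188.1532
M1: Pc = R·M1+t = (-0.28271, -0.06103, +1.27586); u = 678.1·(-0.28271)/1.27586 + 338.4 = 188.1464, v = 448.6·(-0.06103)/1.27586 + 232.0 = 210.5411
M2: Pc = R·M2+t = (-0.23211, -0.25526, +1.15752); u = 678.1·(-0.23211)/1.15752 + 338.4 = 202.4230, v = 448.6·(-0.25526)/1.15752 + 232.0 = 133.0740
M3: Pc = R·M3+t = (-0.45569, -0.31997, +1.16814); u = 678.1·(-0.45569)/1.16814 + 338.4 = 73.8712, v = 448.6·(-0.31997)/1.16814 + 232.0 = 109.1224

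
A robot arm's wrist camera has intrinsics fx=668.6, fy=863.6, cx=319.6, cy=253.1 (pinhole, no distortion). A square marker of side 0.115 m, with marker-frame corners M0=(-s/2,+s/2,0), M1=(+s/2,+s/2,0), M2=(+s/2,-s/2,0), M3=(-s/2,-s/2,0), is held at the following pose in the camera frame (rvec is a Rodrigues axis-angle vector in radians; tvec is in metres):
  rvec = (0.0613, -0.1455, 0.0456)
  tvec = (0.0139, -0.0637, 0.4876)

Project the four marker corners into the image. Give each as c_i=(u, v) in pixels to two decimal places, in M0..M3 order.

Intrinsics K: fx=668.6, fy=863.6, cx=319.6, cy=253.1
Marker side s = 0.115 m; corners in marker frame (Z=0):
  M0 = (-0.0575, +0.0575, 0)
  M1 = (+0.0575, +0.0575, 0)
  M2 = (+0.0575, -0.0575, 0)
  M3 = (-0.0575, -0.0575, 0)
rvec = (0.0613, -0.1455, 0.0456), |rvec| = θ = 0.16434 rad = 9.416°
Rodrigues: sinθ=0.16360, 1−cosθ=0.01347; R = I + sinθ·[k]× + (1−cosθ)·[k]×²:
    [+0.98840 -0.04984 -0.14345]
    [+0.04095 +0.99709 -0.06433]
    [+0.14624 +0.05771 +0.98756]
t = (0.0139, -0.0637, 0.4876) m
M0: Pc = R·M0+t = (-0.04580, -0.00872, +0.48251); u = 668.6·(-0.04580)/0.48251 + 319.6 = 256.1374, v = 863.6·(-0.00872)/0.48251 + 253.1 = 237.4896
M1: Pc = R·M1+t = (+0.06787, -0.00401, +0.49933); u = 668.6·(+0.06787)/0.49933 + 319.6 = 410.4740, v = 863.6·(-0.00401)/0.49933 + 253.1 = 246.1593
M2: Pc = R·M2+t = (+0.07360, -0.11868, +0.49269); u = 668.6·(+0.07360)/0.49269 + 319.6 = 419.4769, v = 863.6·(-0.11868)/0.49269 + 253.1 = 45.0778
M3: Pc = R·M3+t = (-0.04007, -0.12339, +0.47587); u = 668.6·(-0.04007)/0.47587 + 319.6 = 263.3059, v = 863.6·(-0.12339)/0.47587 + 253.1 = 29.1809

c0=(256.14, 237.49) c1=(410.47, 246.16) c2=(419.48, 45.08) c3=(263.31, 29.18)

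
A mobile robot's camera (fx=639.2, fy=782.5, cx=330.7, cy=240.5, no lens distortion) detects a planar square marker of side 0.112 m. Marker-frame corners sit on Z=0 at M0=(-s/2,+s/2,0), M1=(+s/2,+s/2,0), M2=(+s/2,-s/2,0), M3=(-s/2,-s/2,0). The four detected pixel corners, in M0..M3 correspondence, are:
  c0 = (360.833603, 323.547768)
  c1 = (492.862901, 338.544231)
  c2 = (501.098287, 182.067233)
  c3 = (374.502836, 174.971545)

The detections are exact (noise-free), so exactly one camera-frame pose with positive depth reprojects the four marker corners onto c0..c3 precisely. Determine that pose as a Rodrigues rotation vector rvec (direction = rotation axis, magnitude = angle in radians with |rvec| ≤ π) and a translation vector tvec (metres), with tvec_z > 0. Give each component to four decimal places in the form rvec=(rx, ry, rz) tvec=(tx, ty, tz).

rvec=(-0.2458, 0.2344, 0.0958) tvec=(0.0874, 0.0088, 0.5576)

Intrinsics K: fx=639.2, fy=782.5, cx=330.7, cy=240.5
Marker side s = 0.112 m; corners in marker frame (Z=0):
  M0 = (-0.0560, +0.0560, 0)
  M1 = (+0.0560, +0.0560, 0)
  M2 = (+0.0560, -0.0560, 0)
  M3 = (-0.0560, -0.0560, 0)
Detected image corners:
  c0 = (360.833603, 323.547768) px
  c1 = (492.862901, 338.544231) px
  c2 = (501.098287, 182.067233) px
  c3 = (374.502836, 174.971545) px
Planar DLT: solve 8×8 A·h = b for H (H[2,2]=1):
  H  [+966.96208 -276.42206 +430.88412]
  H  [-12.42427 +1256.06200 +252.89004]
  H  [-0.43267 -0.41183 +1.00000]
B = K⁻¹H; ‖b₁‖=1.793531, ‖b₂‖=1.793531; λ = 2/(‖b₁‖+‖b₂‖) = 0.557559, sign → tz>0 ⇒ λ=+0.557559
r₁ = λ·B[:,0] = (+0.96827,+0.06529,-0.24124); r₂ = λ·B[:,1] = (-0.12232,+0.96556,-0.22962)
r₃ = r₁×r₂ = (+0.21794,+0.25184,+0.94291); SVD([r₁ r₂ r₃]) → R = UVᵀ:
  R  [+0.96827 -0.12232 +0.21794]
  R  [+0.06529 +0.96556 +0.25184]
  R  [-0.24124 -0.22962 +0.94291]
t = (+0.08739, +0.00883, +0.55756) m
tr R = 2.876739; θ = arccos((tr R − 1)/2) = 0.352914 rad = 20.220°
axis k = ((R−Rᵀ)₃₂, (R−Rᵀ)₁₃, (R−Rᵀ)₂₁) / (2 sinθ) = (-0.696497, +0.664255, +0.271400)
rvec = θ·k = (-0.245803, +0.234424, +0.095781)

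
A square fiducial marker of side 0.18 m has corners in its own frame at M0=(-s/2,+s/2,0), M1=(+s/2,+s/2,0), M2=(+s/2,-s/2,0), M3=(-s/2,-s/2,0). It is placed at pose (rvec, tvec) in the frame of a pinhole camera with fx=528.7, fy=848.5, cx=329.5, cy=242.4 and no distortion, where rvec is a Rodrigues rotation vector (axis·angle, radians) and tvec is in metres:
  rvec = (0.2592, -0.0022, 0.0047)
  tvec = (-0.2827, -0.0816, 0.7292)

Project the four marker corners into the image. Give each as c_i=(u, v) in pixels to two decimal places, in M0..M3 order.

Intrinsics K: fx=528.7, fy=848.5, cx=329.5, cy=242.4
Marker side s = 0.18 m; corners in marker frame (Z=0):
  M0 = (-0.0900, +0.0900, 0)
  M1 = (+0.0900, +0.0900, 0)
  M2 = (+0.0900, -0.0900, 0)
  M3 = (-0.0900, -0.0900, 0)
rvec = (0.2592, -0.0022, 0.0047), |rvec| = θ = 0.25925 rad = 14.854°
Rodrigues: sinθ=0.25636, 1−cosθ=0.03342; R = I + sinθ·[k]× + (1−cosθ)·[k]×²:
    [+0.99999 -0.00493 -0.00157]
    [+0.00436 +0.96658 -0.25631]
    [+0.00278 +0.25630 +0.96659]
t = (-0.2827, -0.0816, 0.7292) m
M0: Pc = R·M0+t = (-0.37314, +0.00500, +0.75202); u = 528.7·(-0.37314)/0.75202 + 329.5 = 67.1648, v = 848.5·(+0.00500)/0.75202 + 242.4 = 248.0413
M1: Pc = R·M1+t = (-0.19314, +0.00579, +0.75252); u = 528.7·(-0.19314)/0.75252 + 329.5 = 193.8011, v = 848.5·(+0.00579)/0.75252 + 242.4 = 248.9233
M2: Pc = R·M2+t = (-0.19226, -0.16820, +0.70638); u = 528.7·(-0.19226)/0.70638 + 329.5 = 185.6029, v = 848.5·(-0.16820)/0.70638 + 242.4 = 40.3601
M3: Pc = R·M3+t = (-0.37226, -0.16899, +0.70588); u = 528.7·(-0.37226)/0.70588 + 329.5 = 50.6842, v = 848.5·(-0.16899)/0.70588 + 242.4 = 39.2726

c0=(67.16, 248.04) c1=(193.80, 248.92) c2=(185.60, 40.36) c3=(50.68, 39.27)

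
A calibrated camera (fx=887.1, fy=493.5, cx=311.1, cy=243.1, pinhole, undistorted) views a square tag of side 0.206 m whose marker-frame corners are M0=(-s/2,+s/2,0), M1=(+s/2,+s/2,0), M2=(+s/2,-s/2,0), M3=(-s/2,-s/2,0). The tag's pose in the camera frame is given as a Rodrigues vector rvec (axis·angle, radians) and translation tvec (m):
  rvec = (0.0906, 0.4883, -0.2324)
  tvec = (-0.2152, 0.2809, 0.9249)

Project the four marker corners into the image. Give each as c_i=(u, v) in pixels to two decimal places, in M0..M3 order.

Intrinsics K: fx=887.1, fy=493.5, cx=311.1, cy=243.1
Marker side s = 0.206 m; corners in marker frame (Z=0):
  M0 = (-0.1030, +0.1030, 0)
  M1 = (+0.1030, +0.1030, 0)
  M2 = (+0.1030, -0.1030, 0)
  M3 = (-0.1030, -0.1030, 0)
rvec = (0.0906, 0.4883, -0.2324), |rvec| = θ = 0.54832 rad = 31.416°
Rodrigues: sinθ=0.52125, 1−cosθ=0.14660; R = I + sinθ·[k]× + (1−cosθ)·[k]×²:
    [+0.85740 +0.24250 +0.45393]
    [-0.19936 +0.96966 -0.14146]
    [-0.47446 +0.03079 +0.87974]
t = (-0.2152, 0.2809, 0.9249) m
M0: Pc = R·M0+t = (-0.27854, +0.40131, +0.97694); u = 887.1·(-0.27854)/0.97694 + 311.1 = 58.1796, v = 493.5·(+0.40131)/0.97694 + 243.1 = 445.8204
M1: Pc = R·M1+t = (-0.10191, +0.36024, +0.87920); u = 887.1·(-0.10191)/0.87920 + 311.1 = 208.2746, v = 493.5·(+0.36024)/0.87920 + 243.1 = 445.3051
M2: Pc = R·M2+t = (-0.15186, +0.16049, +0.87286); u = 887.1·(-0.15186)/0.87286 + 311.1 = 156.7573, v = 493.5·(+0.16049)/0.87286 + 243.1 = 333.8390
M3: Pc = R·M3+t = (-0.32849, +0.20156, +0.97060); u = 887.1·(-0.32849)/0.97060 + 311.1 = 10.8690, v = 493.5·(+0.20156)/0.97060 + 243.1 = 345.5823

c0=(58.18, 445.82) c1=(208.27, 445.31) c2=(156.76, 333.84) c3=(10.87, 345.58)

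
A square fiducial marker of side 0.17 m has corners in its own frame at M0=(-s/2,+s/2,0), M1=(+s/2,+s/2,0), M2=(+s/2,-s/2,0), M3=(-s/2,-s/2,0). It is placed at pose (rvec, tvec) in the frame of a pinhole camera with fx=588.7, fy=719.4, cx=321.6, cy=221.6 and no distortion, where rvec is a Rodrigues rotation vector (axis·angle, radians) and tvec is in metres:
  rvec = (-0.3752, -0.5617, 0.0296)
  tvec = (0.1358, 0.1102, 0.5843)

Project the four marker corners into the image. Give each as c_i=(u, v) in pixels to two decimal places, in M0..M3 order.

Intrinsics K: fx=588.7, fy=719.4, cx=321.6, cy=221.6
Marker side s = 0.17 m; corners in marker frame (Z=0):
  M0 = (-0.0850, +0.0850, 0)
  M1 = (+0.0850, +0.0850, 0)
  M2 = (+0.0850, -0.0850, 0)
  M3 = (-0.0850, -0.0850, 0)
rvec = (-0.3752, -0.5617, 0.0296), |rvec| = θ = 0.67613 rad = 38.740°
Rodrigues: sinθ=0.62578, 1−cosθ=0.22000; R = I + sinθ·[k]× + (1−cosθ)·[k]×²:
    [+0.84774 +0.07403 -0.52521]
    [+0.12882 +0.93183 +0.33926]
    [+0.51453 -0.35526 +0.78042]
t = (0.1358, 0.1102, 0.5843) m
M0: Pc = R·M0+t = (+0.07003, +0.17846, +0.51037); u = 588.7·(+0.07003)/0.51037 + 321.6 = 402.3828, v = 719.4·(+0.17846)/0.51037 + 221.6 = 473.1467
M1: Pc = R·M1+t = (+0.21415, +0.20036, +0.59784); u = 588.7·(+0.21415)/0.59784 + 321.6 = 532.4773, v = 719.4·(+0.20036)/0.59784 + 221.6 = 462.6947
M2: Pc = R·M2+t = (+0.20157, +0.04194, +0.65823); u = 588.7·(+0.20157)/0.65823 + 321.6 = 501.8738, v = 719.4·(+0.04194)/0.65823 + 221.6 = 267.4415
M3: Pc = R·M3+t = (+0.05745, +0.02004, +0.57076); u = 588.7·(+0.05745)/0.57076 + 321.6 = 380.8551, v = 719.4·(+0.02004)/0.57076 + 221.6 = 246.8649

c0=(402.38, 473.15) c1=(532.48, 462.69) c2=(501.87, 267.44) c3=(380.86, 246.86)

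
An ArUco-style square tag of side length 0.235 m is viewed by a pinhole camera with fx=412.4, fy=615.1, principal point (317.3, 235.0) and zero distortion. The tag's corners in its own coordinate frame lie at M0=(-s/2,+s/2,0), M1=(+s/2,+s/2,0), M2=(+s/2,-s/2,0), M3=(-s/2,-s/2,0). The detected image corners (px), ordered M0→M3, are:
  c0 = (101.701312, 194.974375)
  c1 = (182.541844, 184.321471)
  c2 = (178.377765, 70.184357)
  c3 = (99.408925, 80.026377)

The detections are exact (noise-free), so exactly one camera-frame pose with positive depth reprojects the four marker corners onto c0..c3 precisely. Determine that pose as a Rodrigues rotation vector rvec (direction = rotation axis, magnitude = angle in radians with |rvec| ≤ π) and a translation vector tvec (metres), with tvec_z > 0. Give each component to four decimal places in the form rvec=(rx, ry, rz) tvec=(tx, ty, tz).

rvec=(-0.1242, -0.0202, -0.0925) tvec=(-0.5232, -0.2051, 1.2210)

Intrinsics K: fx=412.4, fy=615.1, cx=317.3, cy=235.0
Marker side s = 0.235 m; corners in marker frame (Z=0):
  M0 = (-0.1175, +0.1175, 0)
  M1 = (+0.1175, +0.1175, 0)
  M2 = (+0.1175, -0.1175, 0)
  M3 = (-0.1175, -0.1175, 0)
Detected image corners:
  c0 = (101.701312, 194.974375) px
  c1 = (182.541844, 184.321471) px
  c2 = (178.377765, 70.184357) px
  c3 = (99.408925, 80.026377) px
Planar DLT: solve 8×8 A·h = b for H (H[2,2]=1):
  H  [+342.94195 -0.37824 +140.58759]
  H  [-40.78860 +474.10295 +131.68742]
  H  [+0.02113 -0.10053 +1.00000]
B = K⁻¹H; ‖b₁‖=0.818977, ‖b₂‖=0.818977; λ = 2/(‖b₁‖+‖b₂‖) = 1.221036, sign → tz>0 ⇒ λ=+1.221036
r₁ = λ·B[:,0] = (+0.99553,-0.09083,+0.02580); r₂ = λ·B[:,1] = (+0.09332,+0.98804,-0.12275)
r₃ = r₁×r₂ = (-0.01434,+0.12461,+0.99210); SVD([r₁ r₂ r₃]) → R = UVᵀ:
  R  [+0.99553 +0.09332 -0.01434]
  R  [-0.09083 +0.98804 +0.12461]
  R  [+0.02580 -0.12275 +0.99210]
t = (-0.52321, -0.20509, +1.22104) m
tr R = 2.975674; θ = arccos((tr R − 1)/2) = 0.156126 rad = 8.945°
axis k = ((R−Rᵀ)₃₂, (R−Rᵀ)₁₃, (R−Rᵀ)₂₁) / (2 sinθ) = (-0.795415, -0.129091, -0.592157)
rvec = θ·k = (-0.124185, -0.020154, -0.092451)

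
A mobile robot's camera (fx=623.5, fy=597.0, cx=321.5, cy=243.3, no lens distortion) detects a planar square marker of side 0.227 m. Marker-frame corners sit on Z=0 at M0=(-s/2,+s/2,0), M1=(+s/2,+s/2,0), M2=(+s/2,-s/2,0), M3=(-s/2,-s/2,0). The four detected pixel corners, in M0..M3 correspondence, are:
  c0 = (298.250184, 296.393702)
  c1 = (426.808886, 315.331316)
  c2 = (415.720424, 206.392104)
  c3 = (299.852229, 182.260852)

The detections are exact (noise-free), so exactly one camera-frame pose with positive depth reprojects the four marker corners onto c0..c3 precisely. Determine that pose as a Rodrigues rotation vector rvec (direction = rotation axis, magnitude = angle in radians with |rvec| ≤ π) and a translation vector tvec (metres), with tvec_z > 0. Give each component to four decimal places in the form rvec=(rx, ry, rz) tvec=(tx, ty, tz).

Intrinsics K: fx=623.5, fy=597.0, cx=321.5, cy=243.3
Marker side s = 0.227 m; corners in marker frame (Z=0):
  M0 = (-0.1135, +0.1135, 0)
  M1 = (+0.1135, +0.1135, 0)
  M2 = (+0.1135, -0.1135, 0)
  M3 = (-0.1135, -0.1135, 0)
Detected image corners:
  c0 = (298.250184, 296.393702) px
  c1 = (426.808886, 315.331316) px
  c2 = (415.720424, 206.392104) px
  c3 = (299.852229, 182.260852) px
Planar DLT: solve 8×8 A·h = b for H (H[2,2]=1):
  H  [+643.38357 -147.05022 +362.08233]
  H  [+169.41833 +373.69121 +247.48774]
  H  [+0.29566 -0.46891 +1.00000]
B = K⁻¹H; ‖b₁‖=0.942065, ‖b₂‖=0.942065; λ = 2/(‖b₁‖+‖b₂‖) = 1.061498, sign → tz>0 ⇒ λ=+1.061498
r₁ = λ·B[:,0] = (+0.93352,+0.17333,+0.31385); r₂ = λ·B[:,1] = (+0.00631,+0.86730,-0.49775)
r₃ = r₁×r₂ = (-0.35847,+0.46664,+0.80854); SVD([r₁ r₂ r₃]) → R = UVᵀ:
  R  [+0.93352 +0.00631 -0.35847]
  R  [+0.17333 +0.86730 +0.46664]
  R  [+0.31385 -0.49775 +0.80854]
t = (+0.06909, +0.00745, +1.06150) m
tr R = 2.609358; θ = arccos((tr R − 1)/2) = 0.635662 rad = 36.421°
axis k = ((R−Rᵀ)₃₂, (R−Rᵀ)₁₃, (R−Rᵀ)₂₁) / (2 sinθ) = (-0.812175, -0.566204, +0.140659)
rvec = θ·k = (-0.516269, -0.359914, +0.089411)

rvec=(-0.5163, -0.3599, 0.0894) tvec=(0.0691, 0.0074, 1.0615)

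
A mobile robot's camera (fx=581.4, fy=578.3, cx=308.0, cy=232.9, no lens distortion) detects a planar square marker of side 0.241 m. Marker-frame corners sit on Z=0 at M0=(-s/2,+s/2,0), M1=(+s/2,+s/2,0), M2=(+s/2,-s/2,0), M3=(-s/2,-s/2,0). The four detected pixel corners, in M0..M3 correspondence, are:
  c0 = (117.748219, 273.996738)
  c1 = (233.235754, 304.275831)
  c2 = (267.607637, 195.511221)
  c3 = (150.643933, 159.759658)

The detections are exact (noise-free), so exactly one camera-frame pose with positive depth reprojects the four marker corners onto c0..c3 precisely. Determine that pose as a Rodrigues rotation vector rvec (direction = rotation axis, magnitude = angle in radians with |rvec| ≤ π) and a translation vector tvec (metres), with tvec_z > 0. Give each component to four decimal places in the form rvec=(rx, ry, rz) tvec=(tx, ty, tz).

Intrinsics K: fx=581.4, fy=578.3, cx=308.0, cy=232.9
Marker side s = 0.241 m; corners in marker frame (Z=0):
  M0 = (-0.1205, +0.1205, 0)
  M1 = (+0.1205, +0.1205, 0)
  M2 = (+0.1205, -0.1205, 0)
  M3 = (-0.1205, -0.1205, 0)
Detected image corners:
  c0 = (117.748219, 273.996738) px
  c1 = (233.235754, 304.275831) px
  c2 = (267.607637, 195.511221) px
  c3 = (150.643933, 159.759658) px
Planar DLT: solve 8×8 A·h = b for H (H[2,2]=1):
  H  [+515.53504 -119.84934 +193.31341]
  H  [+177.27616 +486.41974 +234.42116]
  H  [+0.17321 +0.10282 +1.00000]
B = K⁻¹H; ‖b₁‖=0.847364, ‖b₂‖=0.847364; λ = 2/(‖b₁‖+‖b₂‖) = 1.180130, sign → tz>0 ⇒ λ=+1.180130
r₁ = λ·B[:,0] = (+0.93815,+0.27944,+0.20441); r₂ = λ·B[:,1] = (-0.30755,+0.94376,+0.12135)
r₃ = r₁×r₂ = (-0.15900,-0.17671,+0.97134); SVD([r₁ r₂ r₃]) → R = UVᵀ:
  R  [+0.93815 -0.30755 -0.15900]
  R  [+0.27944 +0.94376 -0.17671]
  R  [+0.20441 +0.12135 +0.97134]
t = (-0.23279, +0.00310, +1.18013) m
tr R = 2.853249; θ = arccos((tr R − 1)/2) = 0.385462 rad = 22.085°
axis k = ((R−Rᵀ)₃₂, (R−Rᵀ)₁₃, (R−Rᵀ)₂₁) / (2 sinθ) = (+0.396358, -0.483268, +0.780610)
rvec = θ·k = (+0.152781, -0.186282, +0.300896)

rvec=(0.1528, -0.1863, 0.3009) tvec=(-0.2328, 0.0031, 1.1801)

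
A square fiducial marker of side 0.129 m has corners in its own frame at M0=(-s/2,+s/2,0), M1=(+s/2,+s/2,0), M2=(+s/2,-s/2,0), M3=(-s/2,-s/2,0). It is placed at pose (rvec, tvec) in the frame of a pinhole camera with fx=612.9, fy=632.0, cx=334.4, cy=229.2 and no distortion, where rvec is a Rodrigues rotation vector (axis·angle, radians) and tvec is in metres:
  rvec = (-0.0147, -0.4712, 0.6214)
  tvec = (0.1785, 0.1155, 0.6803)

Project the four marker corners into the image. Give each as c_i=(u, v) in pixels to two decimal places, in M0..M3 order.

Intrinsics K: fx=612.9, fy=632.0, cx=334.4, cy=229.2
Marker side s = 0.129 m; corners in marker frame (Z=0):
  M0 = (-0.0645, +0.0645, 0)
  M1 = (+0.0645, +0.0645, 0)
  M2 = (+0.0645, -0.0645, 0)
  M3 = (-0.0645, -0.0645, 0)
rvec = (-0.0147, -0.4712, 0.6214), |rvec| = θ = 0.77999 rad = 44.690°
Rodrigues: sinθ=0.70327, 1−cosθ=0.28908; R = I + sinθ·[k]× + (1−cosθ)·[k]×²:
    [+0.71102 -0.55699 -0.42919]
    [+0.56357 +0.81642 -0.12587]
    [+0.42051 -0.15238 +0.89440]
t = (0.1785, 0.1155, 0.6803) m
M0: Pc = R·M0+t = (+0.09671, +0.13181, +0.64335); u = 612.9·(+0.09671)/0.64335 + 334.4 = 426.5359, v = 632.0·(+0.13181)/0.64335 + 229.2 = 358.6837
M1: Pc = R·M1+t = (+0.18844, +0.20451, +0.69759); u = 612.9·(+0.18844)/0.69759 + 334.4 = 499.9574, v = 632.0·(+0.20451)/0.69759 + 229.2 = 414.4796
M2: Pc = R·M2+t = (+0.26029, +0.09919, +0.71725); u = 612.9·(+0.26029)/0.71725 + 334.4 = 556.8181, v = 632.0·(+0.09919)/0.71725 + 229.2 = 316.6015
M3: Pc = R·M3+t = (+0.16856, +0.02649, +0.66301); u = 612.9·(+0.16856)/0.66301 + 334.4 = 490.2258, v = 632.0·(+0.02649)/0.66301 + 229.2 = 254.4517

c0=(426.54, 358.68) c1=(499.96, 414.48) c2=(556.82, 316.60) c3=(490.23, 254.45)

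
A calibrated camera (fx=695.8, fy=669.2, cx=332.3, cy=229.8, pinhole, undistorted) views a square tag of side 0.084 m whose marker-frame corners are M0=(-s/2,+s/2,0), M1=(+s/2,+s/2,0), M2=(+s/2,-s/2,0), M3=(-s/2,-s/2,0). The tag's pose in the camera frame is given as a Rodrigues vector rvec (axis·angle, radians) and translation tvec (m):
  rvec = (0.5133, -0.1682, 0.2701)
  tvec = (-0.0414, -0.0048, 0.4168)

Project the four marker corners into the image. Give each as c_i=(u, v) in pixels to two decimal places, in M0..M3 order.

c0=(179.40, 263.42) c1=(310.61, 288.75) c2=(351.05, 178.76) c3=(208.72, 145.53)

Intrinsics K: fx=695.8, fy=669.2, cx=332.3, cy=229.8
Marker side s = 0.084 m; corners in marker frame (Z=0):
  M0 = (-0.0420, +0.0420, 0)
  M1 = (+0.0420, +0.0420, 0)
  M2 = (+0.0420, -0.0420, 0)
  M3 = (-0.0420, -0.0420, 0)
rvec = (0.5133, -0.1682, 0.2701), |rvec| = θ = 0.60392 rad = 34.602°
Rodrigues: sinθ=0.56788, 1−cosθ=0.17689; R = I + sinθ·[k]× + (1−cosθ)·[k]×²:
    [+0.95090 -0.29585 -0.09092]
    [+0.21211 +0.83684 -0.50470]
    [+0.22540 +0.46063 +0.85850]
t = (-0.0414, -0.0048, 0.4168) m
M0: Pc = R·M0+t = (-0.09376, +0.02144, +0.42668); u = 695.8·(-0.09376)/0.42668 + 332.3 = 179.3970, v = 669.2·(+0.02144)/0.42668 + 229.8 = 263.4241
M1: Pc = R·M1+t = (-0.01389, +0.03926, +0.44561); u = 695.8·(-0.01389)/0.44561 + 332.3 = 310.6146, v = 669.2·(+0.03926)/0.44561 + 229.8 = 288.7520
M2: Pc = R·M2+t = (+0.01096, -0.03104, +0.40692); u = 695.8·(+0.01096)/0.40692 + 332.3 = 351.0465, v = 669.2·(-0.03104)/0.40692 + 229.8 = 178.7555
M3: Pc = R·M3+t = (-0.06891, -0.04886, +0.38799); u = 695.8·(-0.06891)/0.38799 + 332.3 = 208.7160, v = 669.2·(-0.04886)/0.38799 + 229.8 = 145.5339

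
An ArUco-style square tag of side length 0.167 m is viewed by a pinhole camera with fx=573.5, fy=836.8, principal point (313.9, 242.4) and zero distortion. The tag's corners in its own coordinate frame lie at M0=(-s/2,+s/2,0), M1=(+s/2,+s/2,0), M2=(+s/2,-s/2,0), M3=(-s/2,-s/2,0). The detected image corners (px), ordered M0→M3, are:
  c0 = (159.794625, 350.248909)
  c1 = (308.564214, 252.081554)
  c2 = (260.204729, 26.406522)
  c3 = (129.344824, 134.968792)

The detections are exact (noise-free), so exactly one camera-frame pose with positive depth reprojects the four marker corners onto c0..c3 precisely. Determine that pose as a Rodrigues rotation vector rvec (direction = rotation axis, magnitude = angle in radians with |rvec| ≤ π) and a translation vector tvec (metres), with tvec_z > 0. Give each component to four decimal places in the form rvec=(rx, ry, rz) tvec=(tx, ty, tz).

rvec=(-0.2868, 0.3885, -0.3603) tvec=(-0.1006, -0.0363, 0.5561)

Intrinsics K: fx=573.5, fy=836.8, cx=313.9, cy=242.4
Marker side s = 0.167 m; corners in marker frame (Z=0):
  M0 = (-0.0835, +0.0835, 0)
  M1 = (+0.0835, +0.0835, 0)
  M2 = (+0.0835, -0.0835, 0)
  M3 = (-0.0835, -0.0835, 0)
Detected image corners:
  c0 = (159.794625, 350.248909) px
  c1 = (308.564214, 252.081554) px
  c2 = (260.204729, 26.406522) px
  c3 = (129.344824, 134.968792) px
Planar DLT: solve 8×8 A·h = b for H (H[2,2]=1):
  H  [+712.88537 +103.17840 +210.16834]
  H  [-728.78548 +1202.81355 +187.78375]
  H  [-0.56701 -0.60724 +1.00000]
B = K⁻¹H; ‖b₁‖=1.798304, ‖b₂‖=1.798304; λ = 2/(‖b₁‖+‖b₂‖) = 0.556079, sign → tz>0 ⇒ λ=+0.556079
r₁ = λ·B[:,0] = (+0.86381,-0.39297,-0.31530); r₂ = λ·B[:,1] = (+0.28487,+0.89712,-0.33767)
r₃ = r₁×r₂ = (+0.41556,+0.20187,+0.88688); SVD([r₁ r₂ r₃]) → R = UVᵀ:
  R  [+0.86381 +0.28487 +0.41556]
  R  [-0.39297 +0.89712 +0.20187]
  R  [-0.31530 -0.33767 +0.88688]
t = (-0.10058, -0.03629, +0.55608) m
tr R = 2.647813; θ = arccos((tr R − 1)/2) = 0.602526 rad = 34.522°
axis k = ((R−Rᵀ)₃₂, (R−Rᵀ)₁₃, (R−Rᵀ)₂₁) / (2 sinθ) = (-0.476014, +0.644807, -0.598025)
rvec = θ·k = (-0.286811, +0.388513, -0.360326)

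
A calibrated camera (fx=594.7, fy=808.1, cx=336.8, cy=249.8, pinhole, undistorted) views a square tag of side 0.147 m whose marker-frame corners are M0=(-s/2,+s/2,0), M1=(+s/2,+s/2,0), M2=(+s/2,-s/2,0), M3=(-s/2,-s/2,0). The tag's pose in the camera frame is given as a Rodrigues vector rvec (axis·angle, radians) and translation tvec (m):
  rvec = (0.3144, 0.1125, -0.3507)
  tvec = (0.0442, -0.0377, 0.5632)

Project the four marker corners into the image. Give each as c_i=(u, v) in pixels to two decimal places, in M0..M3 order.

c0=(338.44, 319.38) c1=(481.16, 255.87) c2=(434.06, 56.78) c3=(282.66, 133.61)

Intrinsics K: fx=594.7, fy=808.1, cx=336.8, cy=249.8
Marker side s = 0.147 m; corners in marker frame (Z=0):
  M0 = (-0.0735, +0.0735, 0)
  M1 = (+0.0735, +0.0735, 0)
  M2 = (+0.0735, -0.0735, 0)
  M3 = (-0.0735, -0.0735, 0)
rvec = (0.3144, 0.1125, -0.3507), |rvec| = θ = 0.48425 rad = 27.745°
Rodrigues: sinθ=0.46554, 1−cosθ=0.11497; R = I + sinθ·[k]× + (1−cosθ)·[k]×²:
    [+0.93349 +0.35450 +0.05409]
    [-0.31981 +0.89123 -0.32160]
    [-0.16222 +0.28291 +0.94533]
t = (0.0442, -0.0377, 0.5632) m
M0: Pc = R·M0+t = (+0.00164, +0.05131, +0.59592); u = 594.7·(+0.00164)/0.59592 + 336.8 = 338.4404, v = 808.1·(+0.05131)/0.59592 + 249.8 = 319.3818
M1: Pc = R·M1+t = (+0.13887, +0.00430, +0.57207); u = 594.7·(+0.13887)/0.57207 + 336.8 = 481.1601, v = 808.1·(+0.00430)/0.57207 + 249.8 = 255.8732
M2: Pc = R·M2+t = (+0.08676, -0.12671, +0.53048); u = 594.7·(+0.08676)/0.53048 + 336.8 = 434.0583, v = 808.1·(-0.12671)/0.53048 + 249.8 = 56.7765
M3: Pc = R·M3+t = (-0.05047, -0.07970, +0.55433); u = 594.7·(-0.05047)/0.55433 + 336.8 = 282.6575, v = 808.1·(-0.07970)/0.55433 + 249.8 = 133.6143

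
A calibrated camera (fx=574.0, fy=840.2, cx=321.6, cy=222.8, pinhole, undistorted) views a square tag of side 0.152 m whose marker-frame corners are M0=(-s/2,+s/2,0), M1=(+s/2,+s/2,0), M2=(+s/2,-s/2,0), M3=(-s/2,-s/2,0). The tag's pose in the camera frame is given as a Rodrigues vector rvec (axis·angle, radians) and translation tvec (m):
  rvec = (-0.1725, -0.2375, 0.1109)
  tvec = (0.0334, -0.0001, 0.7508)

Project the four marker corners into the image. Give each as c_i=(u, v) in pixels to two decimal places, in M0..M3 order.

Intrinsics K: fx=574.0, fy=840.2, cx=321.6, cy=222.8
Marker side s = 0.152 m; corners in marker frame (Z=0):
  M0 = (-0.0760, +0.0760, 0)
  M1 = (+0.0760, +0.0760, 0)
  M2 = (+0.0760, -0.0760, 0)
  M3 = (-0.0760, -0.0760, 0)
rvec = (-0.1725, -0.2375, 0.1109), |rvec| = θ = 0.31379 rad = 17.979°
Rodrigues: sinθ=0.30866, 1−cosθ=0.04883; R = I + sinθ·[k]× + (1−cosθ)·[k]×²:
    [+0.96593 -0.08877 -0.24311]
    [+0.12941 +0.97914 +0.15662]
    [+0.22413 -0.18274 +0.95727]
t = (0.0334, -0.0001, 0.7508) m
M0: Pc = R·M0+t = (-0.04676, +0.06448, +0.71988); u = 574.0·(-0.04676)/0.71988 + 321.6 = 284.3177, v = 840.2·(+0.06448)/0.71988 + 222.8 = 298.0576
M1: Pc = R·M1+t = (+0.10006, +0.08415, +0.75395); u = 574.0·(+0.10006)/0.75395 + 321.6 = 397.7814, v = 840.2·(+0.08415)/0.75395 + 222.8 = 316.5769
M2: Pc = R·M2+t = (+0.11356, -0.06468, +0.78172); u = 574.0·(+0.11356)/0.78172 + 321.6 = 404.9823, v = 840.2·(-0.06468)/0.78172 + 222.8 = 153.2814
M3: Pc = R·M3+t = (-0.03326, -0.08435, +0.74765); u = 574.0·(-0.03326)/0.74765 + 321.6 = 296.0622, v = 840.2·(-0.08435)/0.74765 + 222.8 = 128.0092

c0=(284.32, 298.06) c1=(397.78, 316.58) c2=(404.98, 153.28) c3=(296.06, 128.01)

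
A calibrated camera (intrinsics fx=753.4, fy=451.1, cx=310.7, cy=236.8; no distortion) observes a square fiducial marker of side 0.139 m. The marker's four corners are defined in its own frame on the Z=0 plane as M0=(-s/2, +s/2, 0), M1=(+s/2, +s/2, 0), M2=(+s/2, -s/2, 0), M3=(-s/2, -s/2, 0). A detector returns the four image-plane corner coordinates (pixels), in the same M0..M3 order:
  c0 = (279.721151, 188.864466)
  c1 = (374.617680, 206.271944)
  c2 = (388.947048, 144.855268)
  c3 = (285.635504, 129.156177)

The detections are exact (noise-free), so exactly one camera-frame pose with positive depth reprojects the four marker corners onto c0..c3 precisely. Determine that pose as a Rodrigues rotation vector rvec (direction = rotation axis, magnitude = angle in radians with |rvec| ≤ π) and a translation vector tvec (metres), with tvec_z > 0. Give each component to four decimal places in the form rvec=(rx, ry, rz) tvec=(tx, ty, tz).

rvec=(0.5508, 0.4349, 0.2080) tvec=(0.0254, -0.1445, 0.9513)

Intrinsics K: fx=753.4, fy=451.1, cx=310.7, cy=236.8
Marker side s = 0.139 m; corners in marker frame (Z=0):
  M0 = (-0.0695, +0.0695, 0)
  M1 = (+0.0695, +0.0695, 0)
  M2 = (+0.0695, -0.0695, 0)
  M3 = (-0.0695, -0.0695, 0)
Detected image corners:
  c0 = (279.721151, 188.864466) px
  c1 = (374.617680, 206.271944) px
  c2 = (388.947048, 144.855268) px
  c3 = (285.635504, 129.156177) px
Planar DLT: solve 8×8 A·h = b for H (H[2,2]=1):
  H  [+592.21422 +118.67669 +330.78910]
  H  [+59.13357 +531.58975 +168.28822]
  H  [-0.35986 +0.57412 +1.00000]
B = K⁻¹H; ‖b₁‖=1.051243, ‖b₂‖=1.051243; λ = 2/(‖b₁‖+‖b₂‖) = 0.951255, sign → tz>0 ⇒ λ=+0.951255
r₁ = λ·B[:,0] = (+0.88891,+0.30439,-0.34232); r₂ = λ·B[:,1] = (-0.07538,+0.83430,+0.54613)
r₃ = r₁×r₂ = (+0.45184,-0.45966,+0.76456); SVD([r₁ r₂ r₃]) → R = UVᵀ:
  R  [+0.88891 -0.07538 +0.45184]
  R  [+0.30439 +0.83430 -0.45966]
  R  [-0.34232 +0.54613 +0.76456]
t = (+0.02536, -0.14447, +0.95125) m
tr R = 2.487777; θ = arccos((tr R − 1)/2) = 0.731926 rad = 41.936°
axis k = ((R−Rᵀ)₃₂, (R−Rᵀ)₁₃, (R−Rᵀ)₂₁) / (2 sinθ) = (+0.752493, +0.594158, +0.284133)
rvec = θ·k = (+0.550769, +0.434880, +0.207964)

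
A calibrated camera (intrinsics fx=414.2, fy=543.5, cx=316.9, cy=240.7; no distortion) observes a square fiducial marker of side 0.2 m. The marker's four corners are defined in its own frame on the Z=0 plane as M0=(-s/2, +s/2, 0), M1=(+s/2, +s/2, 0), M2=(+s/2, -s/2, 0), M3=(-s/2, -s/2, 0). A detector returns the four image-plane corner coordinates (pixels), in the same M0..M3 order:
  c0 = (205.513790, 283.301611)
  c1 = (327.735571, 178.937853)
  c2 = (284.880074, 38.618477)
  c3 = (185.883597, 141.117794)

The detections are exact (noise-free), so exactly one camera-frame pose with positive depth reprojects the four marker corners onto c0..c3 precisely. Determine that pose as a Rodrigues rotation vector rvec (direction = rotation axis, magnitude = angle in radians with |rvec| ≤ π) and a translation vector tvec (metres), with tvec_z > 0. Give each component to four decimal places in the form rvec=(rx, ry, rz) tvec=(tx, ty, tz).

Intrinsics K: fx=414.2, fy=543.5, cx=316.9, cy=240.7
Marker side s = 0.2 m; corners in marker frame (Z=0):
  M0 = (-0.1000, +0.1000, 0)
  M1 = (+0.1000, +0.1000, 0)
  M2 = (+0.1000, -0.1000, 0)
  M3 = (-0.1000, -0.1000, 0)
Detected image corners:
  c0 = (205.513790, 283.301611) px
  c1 = (327.735571, 178.937853) px
  c2 = (284.880074, 38.618477) px
  c3 = (185.883597, 141.117794) px
Planar DLT: solve 8×8 A·h = b for H (H[2,2]=1):
  H  [+401.73712 -69.40400 +246.39957]
  H  [-610.20601 +564.42890 +157.25234]
  H  [-0.58233 -0.88539 +1.00000]
B = K⁻¹H; ‖b₁‖=1.757995, ‖b₂‖=1.757995; λ = 2/(‖b₁‖+‖b₂‖) = 0.568830, sign → tz>0 ⇒ λ=+0.568830
r₁ = λ·B[:,0] = (+0.80515,-0.49194,-0.33125); r₂ = λ·B[:,1] = (+0.29001,+0.81378,-0.50364)
r₃ = r₁×r₂ = (+0.51733,+0.30944,+0.79789); SVD([r₁ r₂ r₃]) → R = UVᵀ:
  R  [+0.80515 +0.29001 +0.51733]
  R  [-0.49194 +0.81378 +0.30944]
  R  [-0.33125 -0.50364 +0.79789]
t = (-0.09682, -0.08734, +0.56883) m
tr R = 2.416816; θ = arccos((tr R − 1)/2) = 0.783556 rad = 44.894°
axis k = ((R−Rᵀ)₃₂, (R−Rᵀ)₁₃, (R−Rᵀ)₂₁) / (2 sinθ) = (-0.575994, +0.601141, -0.553950)
rvec = θ·k = (-0.451324, +0.471028, -0.434051)

rvec=(-0.4513, 0.4710, -0.4341) tvec=(-0.0968, -0.0873, 0.5688)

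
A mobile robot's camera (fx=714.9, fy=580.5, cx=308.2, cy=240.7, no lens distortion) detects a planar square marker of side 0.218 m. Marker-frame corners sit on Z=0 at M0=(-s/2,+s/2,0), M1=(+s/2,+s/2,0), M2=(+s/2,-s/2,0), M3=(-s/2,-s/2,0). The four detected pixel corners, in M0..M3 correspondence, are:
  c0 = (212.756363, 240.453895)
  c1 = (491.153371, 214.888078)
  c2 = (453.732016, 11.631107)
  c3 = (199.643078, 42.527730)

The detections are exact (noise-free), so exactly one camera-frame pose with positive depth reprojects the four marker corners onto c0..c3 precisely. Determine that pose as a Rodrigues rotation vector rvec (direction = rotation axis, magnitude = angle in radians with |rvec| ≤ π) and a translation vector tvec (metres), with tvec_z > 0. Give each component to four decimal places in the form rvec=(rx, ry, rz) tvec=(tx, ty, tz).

rvec=(-0.2313, 0.1167, -0.0980) tvec=(0.0228, -0.1178, 0.5824)

Intrinsics K: fx=714.9, fy=580.5, cx=308.2, cy=240.7
Marker side s = 0.218 m; corners in marker frame (Z=0):
  M0 = (-0.1090, +0.1090, 0)
  M1 = (+0.1090, +0.1090, 0)
  M2 = (+0.1090, -0.1090, 0)
  M3 = (-0.1090, -0.1090, 0)
Detected image corners:
  c0 = (212.756363, 240.453895) px
  c1 = (491.153371, 214.888078) px
  c2 = (453.732016, 11.631107) px
  c3 = (199.643078, 42.527730) px
Planar DLT: solve 8×8 A·h = b for H (H[2,2]=1):
  H  [+1158.29890 -21.54306 +336.17823]
  H  [-152.76860 +868.71845 +123.25643]
  H  [-0.17846 -0.40187 +1.00000]
B = K⁻¹H; ‖b₁‖=1.716973, ‖b₂‖=1.716973; λ = 2/(‖b₁‖+‖b₂‖) = 0.582420, sign → tz>0 ⇒ λ=+0.582420
r₁ = λ·B[:,0] = (+0.98846,-0.11018,-0.10394); r₂ = λ·B[:,1] = (+0.08335,+0.96864,-0.23406)
r₃ = r₁×r₂ = (+0.12647,+0.22269,+0.96665); SVD([r₁ r₂ r₃]) → R = UVᵀ:
  R  [+0.98846 +0.08335 +0.12647]
  R  [-0.11018 +0.96864 +0.22269]
  R  [-0.10394 -0.23406 +0.96665]
t = (+0.02279, -0.11783, +0.58242) m
tr R = 2.923755; θ = arccos((tr R − 1)/2) = 0.277009 rad = 15.871°
axis k = ((R−Rᵀ)₃₂, (R−Rᵀ)₁₃, (R−Rᵀ)₂₁) / (2 sinθ) = (-0.835074, +0.421258, -0.353827)
rvec = θ·k = (-0.231323, +0.116692, -0.098013)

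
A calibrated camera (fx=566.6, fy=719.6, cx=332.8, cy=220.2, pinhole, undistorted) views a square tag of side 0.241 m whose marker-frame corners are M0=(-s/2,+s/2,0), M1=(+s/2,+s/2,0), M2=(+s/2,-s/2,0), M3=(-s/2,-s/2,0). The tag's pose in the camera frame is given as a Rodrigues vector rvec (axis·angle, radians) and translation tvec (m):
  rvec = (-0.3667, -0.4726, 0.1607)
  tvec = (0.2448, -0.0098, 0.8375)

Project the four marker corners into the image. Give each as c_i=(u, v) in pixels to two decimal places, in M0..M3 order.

Intrinsics K: fx=566.6, fy=719.6, cx=332.8, cy=220.2
Marker side s = 0.241 m; corners in marker frame (Z=0):
  M0 = (-0.1205, +0.1205, 0)
  M1 = (+0.1205, +0.1205, 0)
  M2 = (+0.1205, -0.1205, 0)
  M3 = (-0.1205, -0.1205, 0)
rvec = (-0.3667, -0.4726, 0.1607), |rvec| = θ = 0.61939 rad = 35.488°
Rodrigues: sinθ=0.58054, 1−cosθ=0.18577; R = I + sinθ·[k]× + (1−cosθ)·[k]×²:
    [+0.87934 -0.06670 -0.47149]
    [+0.23454 +0.92238 +0.30692]
    [+0.41442 -0.38047 +0.82674]
t = (0.2448, -0.0098, 0.8375) m
M0: Pc = R·M0+t = (+0.13080, +0.07309, +0.74172); u = 566.6·(+0.13080)/0.74172 + 332.8 = 432.7196, v = 719.6·(+0.07309)/0.74172 + 220.2 = 291.1064
M1: Pc = R·M1+t = (+0.34272, +0.12961, +0.84159); u = 566.6·(+0.34272)/0.84159 + 332.8 = 563.5380, v = 719.6·(+0.12961)/0.84159 + 220.2 = 331.0216
M2: Pc = R·M2+t = (+0.35880, -0.09269, +0.93328); u = 566.6·(+0.35880)/0.93328 + 332.8 = 550.6279, v = 719.6·(-0.09269)/0.93328 + 220.2 = 148.7357
M3: Pc = R·M3+t = (+0.14688, -0.14921, +0.83341); u = 566.6·(+0.14688)/0.83341 + 332.8 = 432.6554, v = 719.6·(-0.14921)/0.83341 + 220.2 = 91.3670

c0=(432.72, 291.11) c1=(563.54, 331.02) c2=(550.63, 148.74) c3=(432.66, 91.37)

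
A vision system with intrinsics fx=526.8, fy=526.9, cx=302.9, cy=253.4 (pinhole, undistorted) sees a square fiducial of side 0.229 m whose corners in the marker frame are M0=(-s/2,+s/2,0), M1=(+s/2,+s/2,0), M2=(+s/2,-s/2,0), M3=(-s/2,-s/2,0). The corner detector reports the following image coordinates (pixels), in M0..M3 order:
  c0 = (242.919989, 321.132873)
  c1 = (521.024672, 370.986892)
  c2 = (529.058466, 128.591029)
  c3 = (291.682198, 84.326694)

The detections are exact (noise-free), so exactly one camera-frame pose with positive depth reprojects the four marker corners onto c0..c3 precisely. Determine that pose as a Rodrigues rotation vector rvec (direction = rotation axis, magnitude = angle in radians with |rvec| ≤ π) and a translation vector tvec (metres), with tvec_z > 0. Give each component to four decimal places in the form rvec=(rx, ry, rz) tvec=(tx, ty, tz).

rvec=(-0.3206, -0.0440, 0.1756) tvec=(0.0832, -0.0320, 0.4621)

Intrinsics K: fx=526.8, fy=526.9, cx=302.9, cy=253.4
Marker side s = 0.229 m; corners in marker frame (Z=0):
  M0 = (-0.1145, +0.1145, 0)
  M1 = (+0.1145, +0.1145, 0)
  M2 = (+0.1145, -0.1145, 0)
  M3 = (-0.1145, -0.1145, 0)
Detected image corners:
  c0 = (242.919989, 321.132873) px
  c1 = (521.024672, 370.986892) px
  c2 = (529.058466, 128.591029) px
  c3 = (291.682198, 84.326694) px
Planar DLT: solve 8×8 A·h = b for H (H[2,2]=1):
  H  [+1131.56617 -395.61263 +397.77340]
  H  [+211.99305 +891.03009 +216.93241]
  H  [+0.03294 -0.68642 +1.00000]
B = K⁻¹H; ‖b₁‖=2.164106, ‖b₂‖=2.164106; λ = 2/(‖b₁‖+‖b₂‖) = 0.462085, sign → tz>0 ⇒ λ=+0.462085
r₁ = λ·B[:,0] = (+0.98381,+0.17859,+0.01522); r₂ = λ·B[:,1] = (-0.16464,+0.93396,-0.31718)
r₃ = r₁×r₂ = (-0.07086,+0.30954,+0.94824); SVD([r₁ r₂ r₃]) → R = UVᵀ:
  R  [+0.98381 -0.16464 -0.07086]
  R  [+0.17859 +0.93396 +0.30954]
  R  [+0.01522 -0.31718 +0.94824]
t = (+0.08322, -0.03198, +0.46208) m
tr R = 2.866011; θ = arccos((tr R − 1)/2) = 0.368120 rad = 21.092°
axis k = ((R−Rᵀ)₃₂, (R−Rᵀ)₁₃, (R−Rᵀ)₂₁) / (2 sinθ) = (-0.870784, -0.119611, +0.476895)
rvec = θ·k = (-0.320553, -0.044031, +0.175555)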